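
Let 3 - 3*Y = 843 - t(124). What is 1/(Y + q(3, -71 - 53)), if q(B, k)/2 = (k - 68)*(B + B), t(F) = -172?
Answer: -3/7924 ≈ -0.00037860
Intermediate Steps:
Y = -1012/3 (Y = 1 - (843 - 1*(-172))/3 = 1 - (843 + 172)/3 = 1 - 1/3*1015 = 1 - 1015/3 = -1012/3 ≈ -337.33)
q(B, k) = 4*B*(-68 + k) (q(B, k) = 2*((k - 68)*(B + B)) = 2*((-68 + k)*(2*B)) = 2*(2*B*(-68 + k)) = 4*B*(-68 + k))
1/(Y + q(3, -71 - 53)) = 1/(-1012/3 + 4*3*(-68 + (-71 - 53))) = 1/(-1012/3 + 4*3*(-68 - 124)) = 1/(-1012/3 + 4*3*(-192)) = 1/(-1012/3 - 2304) = 1/(-7924/3) = -3/7924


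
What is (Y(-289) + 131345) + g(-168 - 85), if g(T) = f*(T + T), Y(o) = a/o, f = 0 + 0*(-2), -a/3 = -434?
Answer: 37957403/289 ≈ 1.3134e+5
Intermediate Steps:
a = 1302 (a = -3*(-434) = 1302)
f = 0 (f = 0 + 0 = 0)
Y(o) = 1302/o
g(T) = 0 (g(T) = 0*(T + T) = 0*(2*T) = 0)
(Y(-289) + 131345) + g(-168 - 85) = (1302/(-289) + 131345) + 0 = (1302*(-1/289) + 131345) + 0 = (-1302/289 + 131345) + 0 = 37957403/289 + 0 = 37957403/289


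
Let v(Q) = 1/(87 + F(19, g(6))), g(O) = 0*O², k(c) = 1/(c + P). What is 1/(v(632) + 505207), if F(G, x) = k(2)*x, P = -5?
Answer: 87/43953010 ≈ 1.9794e-6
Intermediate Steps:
k(c) = 1/(-5 + c) (k(c) = 1/(c - 5) = 1/(-5 + c))
g(O) = 0
F(G, x) = -x/3 (F(G, x) = x/(-5 + 2) = x/(-3) = -x/3)
v(Q) = 1/87 (v(Q) = 1/(87 - ⅓*0) = 1/(87 + 0) = 1/87)
1/(v(632) + 505207) = 1/(1/87 + 505207) = 1/(43953010/87) = 87/43953010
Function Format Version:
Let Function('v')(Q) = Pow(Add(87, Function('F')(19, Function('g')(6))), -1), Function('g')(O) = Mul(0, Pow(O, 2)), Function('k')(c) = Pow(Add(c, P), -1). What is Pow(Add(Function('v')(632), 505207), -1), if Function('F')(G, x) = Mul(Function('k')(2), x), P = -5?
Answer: Rational(87, 43953010) ≈ 1.9794e-6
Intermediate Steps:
Function('k')(c) = Pow(Add(-5, c), -1) (Function('k')(c) = Pow(Add(c, -5), -1) = Pow(Add(-5, c), -1))
Function('g')(O) = 0
Function('F')(G, x) = Mul(Rational(-1, 3), x) (Function('F')(G, x) = Mul(Pow(Add(-5, 2), -1), x) = Mul(Pow(-3, -1), x) = Mul(Rational(-1, 3), x))
Function('v')(Q) = Rational(1, 87) (Function('v')(Q) = Pow(Add(87, Mul(Rational(-1, 3), 0)), -1) = Pow(Add(87, 0), -1) = Pow(87, -1) = Rational(1, 87))
Pow(Add(Function('v')(632), 505207), -1) = Pow(Add(Rational(1, 87), 505207), -1) = Pow(Rational(43953010, 87), -1) = Rational(87, 43953010)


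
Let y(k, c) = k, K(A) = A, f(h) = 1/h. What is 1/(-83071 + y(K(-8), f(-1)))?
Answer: -1/83079 ≈ -1.2037e-5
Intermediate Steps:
1/(-83071 + y(K(-8), f(-1))) = 1/(-83071 - 8) = 1/(-83079) = -1/83079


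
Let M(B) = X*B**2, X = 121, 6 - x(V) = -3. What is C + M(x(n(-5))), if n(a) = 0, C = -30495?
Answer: -20694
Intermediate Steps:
x(V) = 9 (x(V) = 6 - 1*(-3) = 6 + 3 = 9)
M(B) = 121*B**2
C + M(x(n(-5))) = -30495 + 121*9**2 = -30495 + 121*81 = -30495 + 9801 = -20694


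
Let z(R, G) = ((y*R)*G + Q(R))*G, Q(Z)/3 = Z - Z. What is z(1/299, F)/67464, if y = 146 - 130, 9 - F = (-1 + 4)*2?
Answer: 2/280163 ≈ 7.1387e-6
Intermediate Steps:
Q(Z) = 0 (Q(Z) = 3*(Z - Z) = 3*0 = 0)
F = 3 (F = 9 - (-1 + 4)*2 = 9 - 3*2 = 9 - 1*6 = 9 - 6 = 3)
y = 16
z(R, G) = 16*R*G² (z(R, G) = ((16*R)*G + 0)*G = (16*G*R + 0)*G = (16*G*R)*G = 16*R*G²)
z(1/299, F)/67464 = (16*3²/299)/67464 = (16*(1/299)*9)*(1/67464) = (144/299)*(1/67464) = 2/280163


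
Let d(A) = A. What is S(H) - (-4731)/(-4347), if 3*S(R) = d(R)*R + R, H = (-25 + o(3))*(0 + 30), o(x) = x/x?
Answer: 250037863/1449 ≈ 1.7256e+5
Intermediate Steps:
o(x) = 1
H = -720 (H = (-25 + 1)*(0 + 30) = -24*30 = -720)
S(R) = R/3 + R²/3 (S(R) = (R*R + R)/3 = (R² + R)/3 = (R + R²)/3 = R/3 + R²/3)
S(H) - (-4731)/(-4347) = (⅓)*(-720)*(1 - 720) - (-4731)/(-4347) = (⅓)*(-720)*(-719) - (-4731)*(-1)/4347 = 172560 - 1*1577/1449 = 172560 - 1577/1449 = 250037863/1449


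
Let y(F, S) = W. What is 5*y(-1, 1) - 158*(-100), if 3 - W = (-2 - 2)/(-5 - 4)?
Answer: 142315/9 ≈ 15813.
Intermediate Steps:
W = 23/9 (W = 3 - (-2 - 2)/(-5 - 4) = 3 - (-4)/(-9) = 3 - (-4)*(-1)/9 = 3 - 1*4/9 = 3 - 4/9 = 23/9 ≈ 2.5556)
y(F, S) = 23/9
5*y(-1, 1) - 158*(-100) = 5*(23/9) - 158*(-100) = 115/9 + 15800 = 142315/9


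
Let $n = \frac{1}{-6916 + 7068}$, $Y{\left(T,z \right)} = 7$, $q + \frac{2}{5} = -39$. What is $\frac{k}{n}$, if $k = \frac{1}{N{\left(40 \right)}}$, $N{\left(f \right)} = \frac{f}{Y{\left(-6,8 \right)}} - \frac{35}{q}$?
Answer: $\frac{209608}{9105} \approx 23.021$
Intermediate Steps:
$q = - \frac{197}{5}$ ($q = - \frac{2}{5} - 39 = - \frac{197}{5} \approx -39.4$)
$N{\left(f \right)} = \frac{175}{197} + \frac{f}{7}$ ($N{\left(f \right)} = \frac{f}{7} - \frac{35}{- \frac{197}{5}} = f \frac{1}{7} - - \frac{175}{197} = \frac{f}{7} + \frac{175}{197} = \frac{175}{197} + \frac{f}{7}$)
$n = \frac{1}{152} \approx 0.0065789$
$k = \frac{1379}{9105}$ ($k = \frac{1}{\frac{175}{197} + \frac{1}{7} \cdot 40} = \frac{1}{\frac{175}{197} + \frac{40}{7}} = \frac{1}{\frac{9105}{1379}} = \frac{1379}{9105} \approx 0.15146$)
$\frac{k}{n} = \frac{1379 \frac{1}{\frac{1}{152}}}{9105} = \frac{1379}{9105} \cdot 152 = \frac{209608}{9105}$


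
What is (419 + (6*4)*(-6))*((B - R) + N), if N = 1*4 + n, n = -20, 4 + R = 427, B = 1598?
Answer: 318725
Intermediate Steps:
R = 423 (R = -4 + 427 = 423)
N = -16 (N = 1*4 - 20 = 4 - 20 = -16)
(419 + (6*4)*(-6))*((B - R) + N) = (419 + (6*4)*(-6))*((1598 - 1*423) - 16) = (419 + 24*(-6))*((1598 - 423) - 16) = (419 - 144)*(1175 - 16) = 275*1159 = 318725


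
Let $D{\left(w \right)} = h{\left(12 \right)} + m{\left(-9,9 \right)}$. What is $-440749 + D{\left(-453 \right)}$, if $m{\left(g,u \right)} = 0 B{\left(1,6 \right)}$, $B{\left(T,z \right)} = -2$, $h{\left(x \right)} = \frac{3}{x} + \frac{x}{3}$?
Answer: $- \frac{1762979}{4} \approx -4.4075 \cdot 10^{5}$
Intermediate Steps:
$h{\left(x \right)} = \frac{3}{x} + \frac{x}{3}$ ($h{\left(x \right)} = \frac{3}{x} + x \frac{1}{3} = \frac{3}{x} + \frac{x}{3}$)
$m{\left(g,u \right)} = 0$ ($m{\left(g,u \right)} = 0 \left(-2\right) = 0$)
$D{\left(w \right)} = \frac{17}{4}$ ($D{\left(w \right)} = \left(\frac{3}{12} + \frac{1}{3} \cdot 12\right) + 0 = \left(3 \cdot \frac{1}{12} + 4\right) + 0 = \left(\frac{1}{4} + 4\right) + 0 = \frac{17}{4} + 0 = \frac{17}{4}$)
$-440749 + D{\left(-453 \right)} = -440749 + \frac{17}{4} = - \frac{1762979}{4}$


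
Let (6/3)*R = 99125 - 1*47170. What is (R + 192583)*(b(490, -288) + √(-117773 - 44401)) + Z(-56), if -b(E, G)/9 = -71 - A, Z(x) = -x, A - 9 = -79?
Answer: 3934201/2 + 437121*I*√162174/2 ≈ 1.9671e+6 + 8.8016e+7*I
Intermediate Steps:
A = -70 (A = 9 - 79 = -70)
b(E, G) = 9 (b(E, G) = -9*(-71 - 1*(-70)) = -9*(-71 + 70) = -9*(-1) = 9)
R = 51955/2 (R = (99125 - 1*47170)/2 = (99125 - 47170)/2 = (½)*51955 = 51955/2 ≈ 25978.)
(R + 192583)*(b(490, -288) + √(-117773 - 44401)) + Z(-56) = (51955/2 + 192583)*(9 + √(-117773 - 44401)) - 1*(-56) = 437121*(9 + √(-162174))/2 + 56 = 437121*(9 + I*√162174)/2 + 56 = (3934089/2 + 437121*I*√162174/2) + 56 = 3934201/2 + 437121*I*√162174/2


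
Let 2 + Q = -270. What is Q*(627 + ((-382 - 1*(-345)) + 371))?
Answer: -261392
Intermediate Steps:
Q = -272 (Q = -2 - 270 = -272)
Q*(627 + ((-382 - 1*(-345)) + 371)) = -272*(627 + ((-382 - 1*(-345)) + 371)) = -272*(627 + ((-382 + 345) + 371)) = -272*(627 + (-37 + 371)) = -272*(627 + 334) = -272*961 = -261392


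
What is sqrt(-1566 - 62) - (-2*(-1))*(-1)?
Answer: 2 + 2*I*sqrt(407) ≈ 2.0 + 40.349*I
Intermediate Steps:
sqrt(-1566 - 62) - (-2*(-1))*(-1) = sqrt(-1628) - 2*(-1) = 2*I*sqrt(407) - 1*(-2) = 2*I*sqrt(407) + 2 = 2 + 2*I*sqrt(407)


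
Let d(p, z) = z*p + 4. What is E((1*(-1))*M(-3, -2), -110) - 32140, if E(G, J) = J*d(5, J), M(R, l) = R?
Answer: 27920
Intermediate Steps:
d(p, z) = 4 + p*z (d(p, z) = p*z + 4 = 4 + p*z)
E(G, J) = J*(4 + 5*J)
E((1*(-1))*M(-3, -2), -110) - 32140 = -110*(4 + 5*(-110)) - 32140 = -110*(4 - 550) - 32140 = -110*(-546) - 32140 = 60060 - 32140 = 27920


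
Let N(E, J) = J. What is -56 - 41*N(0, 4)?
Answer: -220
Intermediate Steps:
-56 - 41*N(0, 4) = -56 - 41*4 = -56 - 164 = -220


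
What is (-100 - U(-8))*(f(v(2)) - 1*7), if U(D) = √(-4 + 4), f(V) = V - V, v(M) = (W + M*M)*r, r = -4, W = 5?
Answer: 700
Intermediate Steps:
v(M) = -20 - 4*M² (v(M) = (5 + M*M)*(-4) = (5 + M²)*(-4) = -20 - 4*M²)
f(V) = 0
U(D) = 0 (U(D) = √0 = 0)
(-100 - U(-8))*(f(v(2)) - 1*7) = (-100 - 1*0)*(0 - 1*7) = (-100 + 0)*(0 - 7) = -100*(-7) = 700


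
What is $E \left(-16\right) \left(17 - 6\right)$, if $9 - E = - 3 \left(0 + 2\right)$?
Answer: $-2640$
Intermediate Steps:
$E = 15$ ($E = 9 - - 3 \left(0 + 2\right) = 9 - \left(-3\right) 2 = 9 - -6 = 9 + 6 = 15$)
$E \left(-16\right) \left(17 - 6\right) = 15 \left(-16\right) \left(17 - 6\right) = \left(-240\right) 11 = -2640$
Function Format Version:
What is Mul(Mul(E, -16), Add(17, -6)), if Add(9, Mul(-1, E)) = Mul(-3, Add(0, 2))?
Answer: -2640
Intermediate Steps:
E = 15 (E = Add(9, Mul(-1, Mul(-3, Add(0, 2)))) = Add(9, Mul(-1, Mul(-3, 2))) = Add(9, Mul(-1, -6)) = Add(9, 6) = 15)
Mul(Mul(E, -16), Add(17, -6)) = Mul(Mul(15, -16), Add(17, -6)) = Mul(-240, 11) = -2640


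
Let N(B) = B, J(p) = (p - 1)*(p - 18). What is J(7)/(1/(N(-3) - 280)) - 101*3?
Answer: 18375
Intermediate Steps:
J(p) = (-1 + p)*(-18 + p)
J(7)/(1/(N(-3) - 280)) - 101*3 = (18 + 7² - 19*7)/(1/(-3 - 280)) - 101*3 = (18 + 49 - 133)/(1/(-283)) - 303 = -66/(-1/283) - 303 = -283*(-66) - 303 = 18678 - 303 = 18375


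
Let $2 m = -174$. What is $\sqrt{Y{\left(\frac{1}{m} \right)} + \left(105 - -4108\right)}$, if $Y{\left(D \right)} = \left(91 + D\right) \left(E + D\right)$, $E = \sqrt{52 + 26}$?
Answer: $\frac{\sqrt{31880281 + 688692 \sqrt{78}}}{87} \approx 70.821$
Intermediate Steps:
$m = -87$ ($m = \frac{1}{2} \left(-174\right) = -87$)
$E = \sqrt{78} \approx 8.8318$
$Y{\left(D \right)} = \left(91 + D\right) \left(D + \sqrt{78}\right)$ ($Y{\left(D \right)} = \left(91 + D\right) \left(\sqrt{78} + D\right) = \left(91 + D\right) \left(D + \sqrt{78}\right)$)
$\sqrt{Y{\left(\frac{1}{m} \right)} + \left(105 - -4108\right)} = \sqrt{\left(\left(\frac{1}{-87}\right)^{2} + \frac{91}{-87} + 91 \sqrt{78} + \frac{\sqrt{78}}{-87}\right) + \left(105 - -4108\right)} = \sqrt{\left(\left(- \frac{1}{87}\right)^{2} + 91 \left(- \frac{1}{87}\right) + 91 \sqrt{78} - \frac{\sqrt{78}}{87}\right) + \left(105 + 4108\right)} = \sqrt{\left(\frac{1}{7569} - \frac{91}{87} + 91 \sqrt{78} - \frac{\sqrt{78}}{87}\right) + 4213} = \sqrt{\left(- \frac{7916}{7569} + \frac{7916 \sqrt{78}}{87}\right) + 4213} = \sqrt{\frac{31880281}{7569} + \frac{7916 \sqrt{78}}{87}}$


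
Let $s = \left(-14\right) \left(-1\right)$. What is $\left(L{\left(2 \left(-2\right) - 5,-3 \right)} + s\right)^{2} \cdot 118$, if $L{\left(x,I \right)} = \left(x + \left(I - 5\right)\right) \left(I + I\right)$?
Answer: $1587808$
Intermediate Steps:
$s = 14$
$L{\left(x,I \right)} = 2 I \left(-5 + I + x\right)$ ($L{\left(x,I \right)} = \left(x + \left(-5 + I\right)\right) 2 I = \left(-5 + I + x\right) 2 I = 2 I \left(-5 + I + x\right)$)
$\left(L{\left(2 \left(-2\right) - 5,-3 \right)} + s\right)^{2} \cdot 118 = \left(2 \left(-3\right) \left(-5 - 3 + \left(2 \left(-2\right) - 5\right)\right) + 14\right)^{2} \cdot 118 = \left(2 \left(-3\right) \left(-5 - 3 - 9\right) + 14\right)^{2} \cdot 118 = \left(2 \left(-3\right) \left(-17\right) + 14\right)^{2} \cdot 118 = \left(102 + 14\right)^{2} \cdot 118 = 116^{2} \cdot 118 = 13456 \cdot 118 = 1587808$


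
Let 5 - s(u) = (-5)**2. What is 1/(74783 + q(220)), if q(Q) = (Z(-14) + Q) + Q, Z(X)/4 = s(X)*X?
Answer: 1/76343 ≈ 1.3099e-5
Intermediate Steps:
s(u) = -20 (s(u) = 5 - 1*(-5)**2 = 5 - 1*25 = 5 - 25 = -20)
Z(X) = -80*X (Z(X) = 4*(-20*X) = -80*X)
q(Q) = 1120 + 2*Q (q(Q) = (-80*(-14) + Q) + Q = (1120 + Q) + Q = 1120 + 2*Q)
1/(74783 + q(220)) = 1/(74783 + (1120 + 2*220)) = 1/(74783 + (1120 + 440)) = 1/(74783 + 1560) = 1/76343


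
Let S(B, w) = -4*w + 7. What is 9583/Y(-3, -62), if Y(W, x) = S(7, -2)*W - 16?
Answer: -9583/61 ≈ -157.10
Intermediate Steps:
S(B, w) = 7 - 4*w
Y(W, x) = -16 + 15*W (Y(W, x) = (7 - 4*(-2))*W - 16 = (7 + 8)*W - 16 = 15*W - 16 = -16 + 15*W)
9583/Y(-3, -62) = 9583/(-16 + 15*(-3)) = 9583/(-16 - 45) = 9583/(-61) = 9583*(-1/61) = -9583/61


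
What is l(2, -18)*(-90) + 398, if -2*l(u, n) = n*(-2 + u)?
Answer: 398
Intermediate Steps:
l(u, n) = -n*(-2 + u)/2
l(2, -18)*(-90) + 398 = ((1/2)*(-18)*(2 - 1*2))*(-90) + 398 = ((1/2)*(-18)*(2 - 2))*(-90) + 398 = ((1/2)*(-18)*0)*(-90) + 398 = 0*(-90) + 398 = 0 + 398 = 398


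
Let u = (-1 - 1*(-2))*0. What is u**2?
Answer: 0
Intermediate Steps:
u = 0 (u = (-1 + 2)*0 = 1*0 = 0)
u**2 = 0**2 = 0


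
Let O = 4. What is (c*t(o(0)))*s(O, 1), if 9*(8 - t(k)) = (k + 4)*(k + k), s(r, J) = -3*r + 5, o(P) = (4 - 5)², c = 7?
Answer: -3038/9 ≈ -337.56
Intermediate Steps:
o(P) = 1 (o(P) = (-1)² = 1)
s(r, J) = 5 - 3*r
t(k) = 8 - 2*k*(4 + k)/9 (t(k) = 8 - (k + 4)*(k + k)/9 = 8 - (4 + k)*2*k/9 = 8 - 2*k*(4 + k)/9)
(c*t(o(0)))*s(O, 1) = (7*(8 - 8/9*1 - 2/9*1²))*(5 - 3*4) = (7*(8 - 8/9 - 2/9*1))*(5 - 12) = (7*(8 - 8/9 - 2/9))*(-7) = (7*(62/9))*(-7) = (434/9)*(-7) = -3038/9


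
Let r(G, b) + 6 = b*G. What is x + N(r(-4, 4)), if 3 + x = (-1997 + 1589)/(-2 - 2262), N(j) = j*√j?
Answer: -798/283 - 22*I*√22 ≈ -2.8198 - 103.19*I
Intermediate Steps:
r(G, b) = -6 + G*b (r(G, b) = -6 + b*G = -6 + G*b)
N(j) = j^(3/2)
x = -798/283 (x = -3 + (-1997 + 1589)/(-2 - 2262) = -3 - 408/(-2264) = -3 - 408*(-1/2264) = -3 + 51/283 = -798/283 ≈ -2.8198)
x + N(r(-4, 4)) = -798/283 + (-6 - 4*4)^(3/2) = -798/283 + (-6 - 16)^(3/2) = -798/283 + (-22)^(3/2) = -798/283 - 22*I*√22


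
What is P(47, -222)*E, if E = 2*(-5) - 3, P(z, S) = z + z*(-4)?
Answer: 1833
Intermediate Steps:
P(z, S) = -3*z (P(z, S) = z - 4*z = -3*z)
E = -13 (E = -10 - 3 = -13)
P(47, -222)*E = -3*47*(-13) = -141*(-13) = 1833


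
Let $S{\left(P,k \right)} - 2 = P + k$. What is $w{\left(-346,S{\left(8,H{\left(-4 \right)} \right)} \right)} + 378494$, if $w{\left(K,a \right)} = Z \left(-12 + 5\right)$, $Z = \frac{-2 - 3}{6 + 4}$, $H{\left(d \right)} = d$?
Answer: $\frac{756995}{2} \approx 3.785 \cdot 10^{5}$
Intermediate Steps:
$S{\left(P,k \right)} = 2 + P + k$ ($S{\left(P,k \right)} = 2 + \left(P + k\right) = 2 + P + k$)
$Z = - \frac{1}{2}$ ($Z = - \frac{5}{10} = \left(-5\right) \frac{1}{10} = - \frac{1}{2} \approx -0.5$)
$w{\left(K,a \right)} = \frac{7}{2}$ ($w{\left(K,a \right)} = - \frac{-12 + 5}{2} = \left(- \frac{1}{2}\right) \left(-7\right) = \frac{7}{2}$)
$w{\left(-346,S{\left(8,H{\left(-4 \right)} \right)} \right)} + 378494 = \frac{7}{2} + 378494 = \frac{756995}{2}$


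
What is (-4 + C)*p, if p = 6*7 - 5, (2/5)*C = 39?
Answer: 6919/2 ≈ 3459.5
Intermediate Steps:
C = 195/2 (C = (5/2)*39 = 195/2 ≈ 97.500)
p = 37 (p = 42 - 5 = 37)
(-4 + C)*p = (-4 + 195/2)*37 = (187/2)*37 = 6919/2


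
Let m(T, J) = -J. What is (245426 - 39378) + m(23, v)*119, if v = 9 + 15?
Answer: 203192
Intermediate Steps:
v = 24
(245426 - 39378) + m(23, v)*119 = (245426 - 39378) - 1*24*119 = 206048 - 24*119 = 206048 - 2856 = 203192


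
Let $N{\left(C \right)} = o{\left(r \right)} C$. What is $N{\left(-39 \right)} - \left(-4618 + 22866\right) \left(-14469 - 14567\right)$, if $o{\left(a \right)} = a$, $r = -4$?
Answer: $529849084$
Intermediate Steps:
$N{\left(C \right)} = - 4 C$
$N{\left(-39 \right)} - \left(-4618 + 22866\right) \left(-14469 - 14567\right) = \left(-4\right) \left(-39\right) - \left(-4618 + 22866\right) \left(-14469 - 14567\right) = 156 - 18248 \left(-29036\right) = 156 - -529848928 = 156 + 529848928 = 529849084$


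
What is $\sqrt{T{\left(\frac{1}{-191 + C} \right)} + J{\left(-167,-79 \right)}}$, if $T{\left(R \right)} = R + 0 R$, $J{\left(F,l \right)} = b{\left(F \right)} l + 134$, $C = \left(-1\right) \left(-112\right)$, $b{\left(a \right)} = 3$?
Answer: $\frac{i \sqrt{642902}}{79} \approx 10.15 i$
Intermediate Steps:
$C = 112$
$J{\left(F,l \right)} = 134 + 3 l$ ($J{\left(F,l \right)} = 3 l + 134 = 134 + 3 l$)
$T{\left(R \right)} = R$ ($T{\left(R \right)} = R + 0 = R$)
$\sqrt{T{\left(\frac{1}{-191 + C} \right)} + J{\left(-167,-79 \right)}} = \sqrt{\frac{1}{-191 + 112} + \left(134 + 3 \left(-79\right)\right)} = \sqrt{\frac{1}{-79} + \left(134 - 237\right)} = \sqrt{- \frac{1}{79} - 103} = \sqrt{- \frac{8138}{79}} = \frac{i \sqrt{642902}}{79}$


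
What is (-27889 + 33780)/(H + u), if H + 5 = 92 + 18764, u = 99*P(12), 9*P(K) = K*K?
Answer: 5891/20435 ≈ 0.28828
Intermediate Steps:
P(K) = K²/9 (P(K) = (K*K)/9 = K²/9)
u = 1584 (u = 99*((⅑)*12²) = 99*((⅑)*144) = 99*16 = 1584)
H = 18851 (H = -5 + (92 + 18764) = -5 + 18856 = 18851)
(-27889 + 33780)/(H + u) = (-27889 + 33780)/(18851 + 1584) = 5891/20435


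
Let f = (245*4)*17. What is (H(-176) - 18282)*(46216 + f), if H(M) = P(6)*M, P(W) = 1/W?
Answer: -3454030184/3 ≈ -1.1513e+9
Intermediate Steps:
P(W) = 1/W
f = 16660 (f = 980*17 = 16660)
H(M) = M/6
(H(-176) - 18282)*(46216 + f) = ((⅙)*(-176) - 18282)*(46216 + 16660) = (-88/3 - 18282)*62876 = -54934/3*62876 = -3454030184/3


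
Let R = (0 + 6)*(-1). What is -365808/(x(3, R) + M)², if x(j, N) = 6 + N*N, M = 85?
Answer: -365808/16129 ≈ -22.680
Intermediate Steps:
R = -6 (R = 6*(-1) = -6)
x(j, N) = 6 + N²
-365808/(x(3, R) + M)² = -365808/((6 + (-6)²) + 85)² = -365808/((6 + 36) + 85)² = -365808/(42 + 85)² = -365808/(127²) = -365808/16129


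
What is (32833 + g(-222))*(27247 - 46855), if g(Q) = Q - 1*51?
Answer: -638436480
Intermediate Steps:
g(Q) = -51 + Q (g(Q) = Q - 51 = -51 + Q)
(32833 + g(-222))*(27247 - 46855) = (32833 + (-51 - 222))*(27247 - 46855) = (32833 - 273)*(-19608) = 32560*(-19608) = -638436480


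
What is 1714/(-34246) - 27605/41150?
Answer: -101589193/140922290 ≈ -0.72089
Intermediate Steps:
1714/(-34246) - 27605/41150 = 1714*(-1/34246) - 27605*1/41150 = -857/17123 - 5521/8230 = -101589193/140922290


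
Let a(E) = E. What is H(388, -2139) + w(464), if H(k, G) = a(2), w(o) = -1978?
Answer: -1976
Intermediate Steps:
H(k, G) = 2
H(388, -2139) + w(464) = 2 - 1978 = -1976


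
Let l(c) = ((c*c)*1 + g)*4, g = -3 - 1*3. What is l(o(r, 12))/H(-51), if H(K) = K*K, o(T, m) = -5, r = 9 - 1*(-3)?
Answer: 76/2601 ≈ 0.029220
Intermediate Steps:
r = 12 (r = 9 + 3 = 12)
g = -6 (g = -3 - 3 = -6)
H(K) = K²
l(c) = -24 + 4*c² (l(c) = ((c*c)*1 - 6)*4 = (c²*1 - 6)*4 = (c² - 6)*4 = (-6 + c²)*4 = -24 + 4*c²)
l(o(r, 12))/H(-51) = (-24 + 4*(-5)²)/((-51)²) = (-24 + 4*25)/2601 = (-24 + 100)*(1/2601) = 76*(1/2601) = 76/2601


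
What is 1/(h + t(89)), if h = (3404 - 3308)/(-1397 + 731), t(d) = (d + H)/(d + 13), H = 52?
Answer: 3774/4673 ≈ 0.80762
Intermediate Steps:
t(d) = (52 + d)/(13 + d) (t(d) = (d + 52)/(d + 13) = (52 + d)/(13 + d))
h = -16/111 (h = 96/(-666) = 96*(-1/666) = -16/111 ≈ -0.14414)
1/(h + t(89)) = 1/(-16/111 + (52 + 89)/(13 + 89)) = 1/(-16/111 + 141/102) = 1/(-16/111 + (1/102)*141) = 1/(-16/111 + 47/34) = 1/(4673/3774) = 3774/4673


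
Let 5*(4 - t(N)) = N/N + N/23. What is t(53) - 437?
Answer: -49871/115 ≈ -433.66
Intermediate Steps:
t(N) = 19/5 - N/115 (t(N) = 4 - (N/N + N/23)/5 = 4 - (1 + N*(1/23))/5 = 4 - (1 + N/23)/5 = 4 + (-1/5 - N/115) = 19/5 - N/115)
t(53) - 437 = (19/5 - 1/115*53) - 437 = (19/5 - 53/115) - 437 = 384/115 - 437 = -49871/115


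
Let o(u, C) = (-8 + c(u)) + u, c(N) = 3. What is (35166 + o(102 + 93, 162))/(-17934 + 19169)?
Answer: 35356/1235 ≈ 28.628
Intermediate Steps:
o(u, C) = -5 + u (o(u, C) = (-8 + 3) + u = -5 + u)
(35166 + o(102 + 93, 162))/(-17934 + 19169) = (35166 + (-5 + (102 + 93)))/(-17934 + 19169) = (35166 + (-5 + 195))/1235 = (35166 + 190)*(1/1235) = 35356*(1/1235) = 35356/1235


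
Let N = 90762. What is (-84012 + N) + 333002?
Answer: 339752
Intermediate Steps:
(-84012 + N) + 333002 = (-84012 + 90762) + 333002 = 6750 + 333002 = 339752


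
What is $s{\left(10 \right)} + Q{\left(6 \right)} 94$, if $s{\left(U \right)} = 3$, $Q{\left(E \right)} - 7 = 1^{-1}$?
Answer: $755$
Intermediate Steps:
$Q{\left(E \right)} = 8$ ($Q{\left(E \right)} = 7 + 1^{-1} = 7 + 1 = 8$)
$s{\left(10 \right)} + Q{\left(6 \right)} 94 = 3 + 8 \cdot 94 = 3 + 752 = 755$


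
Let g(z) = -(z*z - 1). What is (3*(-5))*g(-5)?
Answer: 360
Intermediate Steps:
g(z) = 1 - z² (g(z) = -(z² - 1) = -(-1 + z²) = 1 - z²)
(3*(-5))*g(-5) = (3*(-5))*(1 - 1*(-5)²) = -15*(1 - 1*25) = -15*(1 - 25) = -15*(-24) = 360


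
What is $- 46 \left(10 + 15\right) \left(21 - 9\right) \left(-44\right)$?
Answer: $607200$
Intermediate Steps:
$- 46 \left(10 + 15\right) \left(21 - 9\right) \left(-44\right) = - 46 \cdot 25 \cdot 12 \left(-44\right) = \left(-46\right) 300 \left(-44\right) = \left(-13800\right) \left(-44\right) = 607200$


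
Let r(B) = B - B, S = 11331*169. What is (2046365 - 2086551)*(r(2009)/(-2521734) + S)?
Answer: -76953738654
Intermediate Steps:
S = 1914939
r(B) = 0
(2046365 - 2086551)*(r(2009)/(-2521734) + S) = (2046365 - 2086551)*(0/(-2521734) + 1914939) = -40186*(0*(-1/2521734) + 1914939) = -40186*(0 + 1914939) = -40186*1914939 = -76953738654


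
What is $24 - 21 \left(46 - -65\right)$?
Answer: $-2307$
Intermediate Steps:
$24 - 21 \left(46 - -65\right) = 24 - 21 \left(46 + 65\right) = 24 - 2331 = -2307$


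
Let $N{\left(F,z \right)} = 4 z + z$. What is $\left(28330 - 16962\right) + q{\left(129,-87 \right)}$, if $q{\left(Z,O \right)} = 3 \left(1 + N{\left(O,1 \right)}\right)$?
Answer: $11386$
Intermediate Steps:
$N{\left(F,z \right)} = 5 z$
$q{\left(Z,O \right)} = 18$ ($q{\left(Z,O \right)} = 3 \left(1 + 5 \cdot 1\right) = 3 \left(1 + 5\right) = 3 \cdot 6 = 18$)
$\left(28330 - 16962\right) + q{\left(129,-87 \right)} = \left(28330 - 16962\right) + 18 = 11368 + 18 = 11386$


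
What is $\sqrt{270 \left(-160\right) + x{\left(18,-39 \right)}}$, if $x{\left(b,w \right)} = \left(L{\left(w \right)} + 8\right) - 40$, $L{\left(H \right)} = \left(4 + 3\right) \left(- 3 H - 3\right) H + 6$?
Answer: $2 i \sqrt{18587} \approx 272.67 i$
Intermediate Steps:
$L{\left(H \right)} = 6 + H \left(-21 - 21 H\right)$ ($L{\left(H \right)} = 7 \left(-3 - 3 H\right) H + 6 = \left(-21 - 21 H\right) H + 6 = H \left(-21 - 21 H\right) + 6 = 6 + H \left(-21 - 21 H\right)$)
$x{\left(b,w \right)} = -26 - 21 w - 21 w^{2}$ ($x{\left(b,w \right)} = \left(\left(6 - 21 w - 21 w^{2}\right) + 8\right) - 40 = \left(14 - 21 w - 21 w^{2}\right) - 40 = -26 - 21 w - 21 w^{2}$)
$\sqrt{270 \left(-160\right) + x{\left(18,-39 \right)}} = \sqrt{270 \left(-160\right) - \left(-793 + 31941\right)} = \sqrt{-43200 - 31148} = \sqrt{-74348} = 2 i \sqrt{18587}$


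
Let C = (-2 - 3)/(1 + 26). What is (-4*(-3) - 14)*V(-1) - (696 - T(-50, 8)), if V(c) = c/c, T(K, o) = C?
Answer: -18851/27 ≈ -698.19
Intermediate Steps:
C = -5/27 ≈ -0.18519
T(K, o) = -5/27
V(c) = 1
(-4*(-3) - 14)*V(-1) - (696 - T(-50, 8)) = (-4*(-3) - 14)*1 - (696 - 1*(-5/27)) = (12 - 14)*1 - (696 + 5/27) = -2*1 - 1*18797/27 = -2 - 18797/27 = -18851/27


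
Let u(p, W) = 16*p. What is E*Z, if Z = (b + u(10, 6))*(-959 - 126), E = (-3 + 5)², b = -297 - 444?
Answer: 2521540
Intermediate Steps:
b = -741
E = 4 (E = 2² = 4)
Z = 630385 (Z = (-741 + 16*10)*(-959 - 126) = (-741 + 160)*(-1085) = -581*(-1085) = 630385)
E*Z = 4*630385 = 2521540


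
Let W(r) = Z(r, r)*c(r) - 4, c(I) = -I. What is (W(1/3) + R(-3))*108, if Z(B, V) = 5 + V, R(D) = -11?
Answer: -1812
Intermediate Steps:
W(r) = -4 - r*(5 + r) (W(r) = (5 + r)*(-r) - 4 = -r*(5 + r) - 4 = -4 - r*(5 + r))
(W(1/3) + R(-3))*108 = ((-4 - 1*(5 + 1/3)/3) - 11)*108 = ((-4 - 1*1/3*(5 + 1/3)) - 11)*108 = ((-4 - 1*1/3*16/3) - 11)*108 = ((-4 - 16/9) - 11)*108 = (-52/9 - 11)*108 = -151/9*108 = -1812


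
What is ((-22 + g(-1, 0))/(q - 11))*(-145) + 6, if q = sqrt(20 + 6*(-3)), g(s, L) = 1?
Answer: -4683/17 - 435*sqrt(2)/17 ≈ -311.66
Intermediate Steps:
q = sqrt(2) (q = sqrt(20 - 18) = sqrt(2) ≈ 1.4142)
((-22 + g(-1, 0))/(q - 11))*(-145) + 6 = ((-22 + 1)/(sqrt(2) - 11))*(-145) + 6 = -21/(-11 + sqrt(2))*(-145) + 6 = 3045/(-11 + sqrt(2)) + 6 = 6 + 3045/(-11 + sqrt(2))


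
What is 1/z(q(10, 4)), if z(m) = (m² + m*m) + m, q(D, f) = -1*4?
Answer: 1/28 ≈ 0.035714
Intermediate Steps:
q(D, f) = -4
z(m) = m + 2*m² (z(m) = (m² + m²) + m = 2*m² + m = m + 2*m²)
1/z(q(10, 4)) = 1/(-4*(1 + 2*(-4))) = 1/(-4*(1 - 8)) = 1/(-4*(-7)) = 1/28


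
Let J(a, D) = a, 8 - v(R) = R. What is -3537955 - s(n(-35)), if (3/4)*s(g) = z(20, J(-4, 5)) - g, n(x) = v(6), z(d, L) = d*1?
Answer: -3537979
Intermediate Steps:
v(R) = 8 - R
z(d, L) = d
n(x) = 2 (n(x) = 8 - 1*6 = 8 - 6 = 2)
s(g) = 80/3 - 4*g/3 (s(g) = 4*(20 - g)/3 = 80/3 - 4*g/3)
-3537955 - s(n(-35)) = -3537955 - (80/3 - 4/3*2) = -3537955 - (80/3 - 8/3) = -3537955 - 1*24 = -3537955 - 24 = -3537979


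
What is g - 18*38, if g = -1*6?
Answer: -690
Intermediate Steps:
g = -6
g - 18*38 = -6 - 18*38 = -6 - 684 = -690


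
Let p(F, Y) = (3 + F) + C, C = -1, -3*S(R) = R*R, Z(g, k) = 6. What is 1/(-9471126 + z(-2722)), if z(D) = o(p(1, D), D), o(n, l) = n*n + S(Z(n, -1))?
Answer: -1/9471129 ≈ -1.0558e-7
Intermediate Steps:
S(R) = -R**2/3 (S(R) = -R*R/3 = -R**2/3)
p(F, Y) = 2 + F (p(F, Y) = (3 + F) - 1 = 2 + F)
o(n, l) = -12 + n**2 (o(n, l) = n*n - 1/3*6**2 = n**2 - 1/3*36 = n**2 - 12 = -12 + n**2)
z(D) = -3 (z(D) = -12 + (2 + 1)**2 = -12 + 3**2 = -12 + 9 = -3)
1/(-9471126 + z(-2722)) = 1/(-9471126 - 3) = 1/(-9471129) = -1/9471129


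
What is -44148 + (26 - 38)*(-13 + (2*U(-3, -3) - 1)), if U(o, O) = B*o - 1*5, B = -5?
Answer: -44220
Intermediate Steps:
U(o, O) = -5 - 5*o (U(o, O) = -5*o - 1*5 = -5*o - 5 = -5 - 5*o)
-44148 + (26 - 38)*(-13 + (2*U(-3, -3) - 1)) = -44148 + (26 - 38)*(-13 + (2*(-5 - 5*(-3)) - 1)) = -44148 - 12*(-13 + (2*(-5 + 15) - 1)) = -44148 - 12*(-13 + (2*10 - 1)) = -44148 - 12*(-13 + (20 - 1)) = -44148 - 12*(-13 + 19) = -44148 - 12*6 = -44148 - 72 = -44220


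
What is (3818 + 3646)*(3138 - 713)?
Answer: 18100200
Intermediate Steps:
(3818 + 3646)*(3138 - 713) = 7464*2425 = 18100200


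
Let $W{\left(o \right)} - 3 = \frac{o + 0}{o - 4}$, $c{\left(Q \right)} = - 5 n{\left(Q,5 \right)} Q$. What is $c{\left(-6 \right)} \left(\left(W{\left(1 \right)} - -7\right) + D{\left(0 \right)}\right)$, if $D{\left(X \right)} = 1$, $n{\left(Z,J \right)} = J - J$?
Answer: $0$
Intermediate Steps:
$n{\left(Z,J \right)} = 0$
$c{\left(Q \right)} = 0$ ($c{\left(Q \right)} = \left(-5\right) 0 Q = 0 Q = 0$)
$W{\left(o \right)} = 3 + \frac{o}{-4 + o}$ ($W{\left(o \right)} = 3 + \frac{o + 0}{o - 4} = 3 + \frac{o}{-4 + o}$)
$c{\left(-6 \right)} \left(\left(W{\left(1 \right)} - -7\right) + D{\left(0 \right)}\right) = 0 \left(\left(\frac{4 \left(-3 + 1\right)}{-4 + 1} - -7\right) + 1\right) = 0 \left(\left(4 \frac{1}{-3} \left(-2\right) + 7\right) + 1\right) = 0 \left(\left(4 \left(- \frac{1}{3}\right) \left(-2\right) + 7\right) + 1\right) = 0 \left(\left(\frac{8}{3} + 7\right) + 1\right) = 0 \left(\frac{29}{3} + 1\right) = 0 \cdot \frac{32}{3} = 0$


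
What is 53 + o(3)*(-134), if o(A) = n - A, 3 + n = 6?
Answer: 53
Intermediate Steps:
n = 3 (n = -3 + 6 = 3)
o(A) = 3 - A
53 + o(3)*(-134) = 53 + (3 - 1*3)*(-134) = 53 + (3 - 3)*(-134) = 53 + 0*(-134) = 53 + 0 = 53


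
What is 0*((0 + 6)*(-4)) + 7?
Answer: 7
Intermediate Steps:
0*((0 + 6)*(-4)) + 7 = 0*(6*(-4)) + 7 = 0*(-24) + 7 = 0 + 7 = 7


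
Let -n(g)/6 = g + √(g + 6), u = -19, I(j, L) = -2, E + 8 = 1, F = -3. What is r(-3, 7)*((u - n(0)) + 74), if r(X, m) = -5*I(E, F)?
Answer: 550 + 60*√6 ≈ 696.97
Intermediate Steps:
E = -7 (E = -8 + 1 = -7)
n(g) = -6*g - 6*√(6 + g) (n(g) = -6*(g + √(g + 6)) = -6*(g + √(6 + g)) = -6*g - 6*√(6 + g))
r(X, m) = 10 (r(X, m) = -5*(-2) = 10)
r(-3, 7)*((u - n(0)) + 74) = 10*((-19 - (-6*0 - 6*√(6 + 0))) + 74) = 10*((-19 - (0 - 6*√6)) + 74) = 10*((-19 - (-6)*√6) + 74) = 10*((-19 + 6*√6) + 74) = 10*(55 + 6*√6) = 550 + 60*√6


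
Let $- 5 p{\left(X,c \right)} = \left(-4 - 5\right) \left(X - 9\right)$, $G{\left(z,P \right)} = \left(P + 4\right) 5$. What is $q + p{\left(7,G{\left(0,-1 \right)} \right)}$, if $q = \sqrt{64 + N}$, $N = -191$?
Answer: $- \frac{18}{5} + i \sqrt{127} \approx -3.6 + 11.269 i$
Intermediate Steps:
$G{\left(z,P \right)} = 20 + 5 P$ ($G{\left(z,P \right)} = \left(4 + P\right) 5 = 20 + 5 P$)
$p{\left(X,c \right)} = - \frac{81}{5} + \frac{9 X}{5}$ ($p{\left(X,c \right)} = - \frac{\left(-4 - 5\right) \left(X - 9\right)}{5} = - \frac{\left(-9\right) \left(-9 + X\right)}{5} = - \frac{81 - 9 X}{5} = - \frac{81}{5} + \frac{9 X}{5}$)
$q = i \sqrt{127}$ ($q = \sqrt{64 - 191} = \sqrt{-127} = i \sqrt{127} \approx 11.269 i$)
$q + p{\left(7,G{\left(0,-1 \right)} \right)} = i \sqrt{127} + \left(- \frac{81}{5} + \frac{9}{5} \cdot 7\right) = i \sqrt{127} + \left(- \frac{81}{5} + \frac{63}{5}\right) = i \sqrt{127} - \frac{18}{5} = - \frac{18}{5} + i \sqrt{127}$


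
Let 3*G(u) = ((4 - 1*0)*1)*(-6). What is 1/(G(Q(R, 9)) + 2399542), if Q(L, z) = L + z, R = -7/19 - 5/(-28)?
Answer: 1/2399534 ≈ 4.1675e-7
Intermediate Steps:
R = -101/532 (R = -7*1/19 - 5*(-1/28) = -7/19 + 5/28 = -101/532 ≈ -0.18985)
G(u) = -8 (G(u) = (((4 - 1*0)*1)*(-6))/3 = (((4 + 0)*1)*(-6))/3 = ((4*1)*(-6))/3 = (4*(-6))/3 = (⅓)*(-24) = -8)
1/(G(Q(R, 9)) + 2399542) = 1/(-8 + 2399542) = 1/2399534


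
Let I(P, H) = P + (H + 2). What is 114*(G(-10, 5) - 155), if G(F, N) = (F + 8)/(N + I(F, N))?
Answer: -17784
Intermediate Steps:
I(P, H) = 2 + H + P (I(P, H) = P + (2 + H) = 2 + H + P)
G(F, N) = (8 + F)/(2 + F + 2*N) (G(F, N) = (F + 8)/(N + (2 + N + F)) = (8 + F)/(N + (2 + F + N)) = (8 + F)/(2 + F + 2*N))
114*(G(-10, 5) - 155) = 114*((8 - 10)/(2 - 10 + 2*5) - 155) = 114*(-2/(2 - 10 + 10) - 155) = 114*(-2/2 - 155) = 114*((1/2)*(-2) - 155) = 114*(-1 - 155) = 114*(-156) = -17784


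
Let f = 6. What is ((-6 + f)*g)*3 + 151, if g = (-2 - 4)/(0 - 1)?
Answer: 151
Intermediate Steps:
g = 6 (g = -6/(-1) = -6*(-1) = 6)
((-6 + f)*g)*3 + 151 = ((-6 + 6)*6)*3 + 151 = (0*6)*3 + 151 = 0*3 + 151 = 0 + 151 = 151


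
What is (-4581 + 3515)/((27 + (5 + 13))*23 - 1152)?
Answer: 82/9 ≈ 9.1111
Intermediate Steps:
(-4581 + 3515)/((27 + (5 + 13))*23 - 1152) = -1066/((27 + 18)*23 - 1152) = -1066/(45*23 - 1152) = -1066/(1035 - 1152) = -1066/(-117) = -1066*(-1/117) = 82/9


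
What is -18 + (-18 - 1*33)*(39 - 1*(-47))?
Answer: -4404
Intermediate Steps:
-18 + (-18 - 1*33)*(39 - 1*(-47)) = -18 + (-18 - 33)*(39 + 47) = -18 - 51*86 = -18 - 4386 = -4404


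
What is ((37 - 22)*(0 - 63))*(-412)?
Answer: 389340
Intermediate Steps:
((37 - 22)*(0 - 63))*(-412) = (15*(-63))*(-412) = -945*(-412) = 389340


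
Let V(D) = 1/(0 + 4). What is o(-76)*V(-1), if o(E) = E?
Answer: -19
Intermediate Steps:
V(D) = ¼ (V(D) = 1/4 = ¼)
o(-76)*V(-1) = -76*¼ = -19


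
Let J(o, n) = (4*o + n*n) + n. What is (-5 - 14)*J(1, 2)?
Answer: -190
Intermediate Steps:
J(o, n) = n + n² + 4*o (J(o, n) = (4*o + n²) + n = (n² + 4*o) + n = n + n² + 4*o)
(-5 - 14)*J(1, 2) = (-5 - 14)*(2 + 2² + 4*1) = -19*(2 + 4 + 4) = -19*10 = -190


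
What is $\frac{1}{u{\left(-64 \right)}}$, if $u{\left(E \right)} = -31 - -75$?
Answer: $\frac{1}{44} \approx 0.022727$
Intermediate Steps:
$u{\left(E \right)} = 44$ ($u{\left(E \right)} = -31 + 75 = 44$)
$\frac{1}{u{\left(-64 \right)}} = \frac{1}{44}$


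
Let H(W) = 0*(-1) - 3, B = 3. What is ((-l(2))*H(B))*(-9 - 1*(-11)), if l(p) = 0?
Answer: 0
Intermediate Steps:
H(W) = -3 (H(W) = 0 - 3 = -3)
((-l(2))*H(B))*(-9 - 1*(-11)) = (-1*0*(-3))*(-9 - 1*(-11)) = (0*(-3))*(-9 + 11) = 0*2 = 0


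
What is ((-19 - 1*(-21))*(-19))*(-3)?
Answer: 114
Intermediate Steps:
((-19 - 1*(-21))*(-19))*(-3) = ((-19 + 21)*(-19))*(-3) = (2*(-19))*(-3) = -38*(-3) = 114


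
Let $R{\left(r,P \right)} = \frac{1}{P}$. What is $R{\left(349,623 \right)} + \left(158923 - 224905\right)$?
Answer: $- \frac{41106785}{623} \approx -65982.0$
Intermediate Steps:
$R{\left(349,623 \right)} + \left(158923 - 224905\right) = \frac{1}{623} + \left(158923 - 224905\right) = \frac{1}{623} - 65982 = - \frac{41106785}{623}$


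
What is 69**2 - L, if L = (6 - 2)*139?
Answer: 4205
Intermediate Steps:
L = 556 (L = 4*139 = 556)
69**2 - L = 69**2 - 1*556 = 4761 - 556 = 4205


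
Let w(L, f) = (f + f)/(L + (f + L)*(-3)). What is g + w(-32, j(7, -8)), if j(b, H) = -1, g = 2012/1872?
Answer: 32765/31356 ≈ 1.0449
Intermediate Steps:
g = 503/468 (g = 2012*(1/1872) = 503/468 ≈ 1.0748)
w(L, f) = 2*f/(-3*f - 2*L) (w(L, f) = (2*f)/(L + (L + f)*(-3)) = (2*f)/(L + (-3*L - 3*f)) = (2*f)/(-3*f - 2*L) = 2*f/(-3*f - 2*L))
g + w(-32, j(7, -8)) = 503/468 - 2*(-1)/(2*(-32) + 3*(-1)) = 503/468 - 2*(-1)/(-64 - 3) = 503/468 - 2*(-1)/(-67) = 503/468 - 2*(-1)*(-1/67) = 503/468 - 2/67 = 32765/31356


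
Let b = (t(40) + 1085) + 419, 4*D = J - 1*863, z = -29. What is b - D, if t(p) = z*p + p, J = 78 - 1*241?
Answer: 1281/2 ≈ 640.50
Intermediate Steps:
J = -163 (J = 78 - 241 = -163)
t(p) = -28*p (t(p) = -29*p + p = -28*p)
D = -513/2 (D = (-163 - 1*863)/4 = (-163 - 863)/4 = (1/4)*(-1026) = -513/2 ≈ -256.50)
b = 384 (b = (-28*40 + 1085) + 419 = (-1120 + 1085) + 419 = -35 + 419 = 384)
b - D = 384 - 1*(-513/2) = 384 + 513/2 = 1281/2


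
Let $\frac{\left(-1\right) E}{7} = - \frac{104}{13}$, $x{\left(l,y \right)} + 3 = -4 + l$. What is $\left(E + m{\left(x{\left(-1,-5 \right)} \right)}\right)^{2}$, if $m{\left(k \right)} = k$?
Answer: $2304$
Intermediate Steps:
$x{\left(l,y \right)} = -7 + l$ ($x{\left(l,y \right)} = -3 + \left(-4 + l\right) = -7 + l$)
$E = 56$ ($E = - 7 \left(- \frac{104}{13}\right) = - 7 \left(\left(-104\right) \frac{1}{13}\right) = \left(-7\right) \left(-8\right) = 56$)
$\left(E + m{\left(x{\left(-1,-5 \right)} \right)}\right)^{2} = \left(56 - 8\right)^{2} = 48^{2} = 2304$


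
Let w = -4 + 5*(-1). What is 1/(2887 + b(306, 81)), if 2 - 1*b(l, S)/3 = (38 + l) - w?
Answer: 1/1834 ≈ 0.00054526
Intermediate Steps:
w = -9 (w = -4 - 5 = -9)
b(l, S) = -135 - 3*l (b(l, S) = 6 - 3*((38 + l) - 1*(-9)) = 6 - 3*((38 + l) + 9) = 6 - 3*(47 + l) = 6 + (-141 - 3*l) = -135 - 3*l)
1/(2887 + b(306, 81)) = 1/(2887 + (-135 - 3*306)) = 1/(2887 + (-135 - 918)) = 1/(2887 - 1053) = 1/1834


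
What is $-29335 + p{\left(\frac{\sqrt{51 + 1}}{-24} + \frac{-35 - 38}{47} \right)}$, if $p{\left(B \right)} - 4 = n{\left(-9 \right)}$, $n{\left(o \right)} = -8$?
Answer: $-29339$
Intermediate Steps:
$p{\left(B \right)} = -4$ ($p{\left(B \right)} = 4 - 8 = -4$)
$-29335 + p{\left(\frac{\sqrt{51 + 1}}{-24} + \frac{-35 - 38}{47} \right)} = -29335 - 4 = -29339$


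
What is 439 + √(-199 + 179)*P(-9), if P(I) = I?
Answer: 439 - 18*I*√5 ≈ 439.0 - 40.249*I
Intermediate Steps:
439 + √(-199 + 179)*P(-9) = 439 + √(-199 + 179)*(-9) = 439 + √(-20)*(-9) = 439 + (2*I*√5)*(-9) = 439 - 18*I*√5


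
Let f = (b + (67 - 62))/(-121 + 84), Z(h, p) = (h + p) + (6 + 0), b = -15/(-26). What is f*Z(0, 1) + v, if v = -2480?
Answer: -2386775/962 ≈ -2481.1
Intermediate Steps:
b = 15/26 (b = -15*(-1/26) = 15/26 ≈ 0.57692)
Z(h, p) = 6 + h + p (Z(h, p) = (h + p) + 6 = 6 + h + p)
f = -145/962 (f = (15/26 + (67 - 62))/(-121 + 84) = (15/26 + 5)/(-37) = (145/26)*(-1/37) = -145/962 ≈ -0.15073)
f*Z(0, 1) + v = -145*(6 + 0 + 1)/962 - 2480 = -145/962*7 - 2480 = -1015/962 - 2480 = -2386775/962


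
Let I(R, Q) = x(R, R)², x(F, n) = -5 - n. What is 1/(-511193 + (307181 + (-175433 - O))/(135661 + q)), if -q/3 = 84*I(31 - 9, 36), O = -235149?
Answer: -48047/24561656968 ≈ -1.9562e-6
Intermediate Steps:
I(R, Q) = (-5 - R)²
q = -183708 (q = -252*(5 + (31 - 9))² = -252*(5 + 22)² = -252*27² = -252*729 = -3*61236 = -183708)
1/(-511193 + (307181 + (-175433 - O))/(135661 + q)) = 1/(-511193 + (307181 + (-175433 - 1*(-235149)))/(135661 - 183708)) = 1/(-511193 + (307181 + (-175433 + 235149))/(-48047)) = 1/(-511193 + (307181 + 59716)*(-1/48047)) = 1/(-511193 + 366897*(-1/48047)) = 1/(-511193 - 366897/48047) = 1/(-24561656968/48047) = -48047/24561656968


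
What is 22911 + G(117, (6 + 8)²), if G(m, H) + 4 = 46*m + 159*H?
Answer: 59453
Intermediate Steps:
G(m, H) = -4 + 46*m + 159*H (G(m, H) = -4 + (46*m + 159*H) = -4 + 46*m + 159*H)
22911 + G(117, (6 + 8)²) = 22911 + (-4 + 46*117 + 159*(6 + 8)²) = 22911 + (-4 + 5382 + 159*14²) = 22911 + (-4 + 5382 + 159*196) = 22911 + (-4 + 5382 + 31164) = 22911 + 36542 = 59453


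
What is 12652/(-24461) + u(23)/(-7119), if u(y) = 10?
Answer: -90314198/174137859 ≈ -0.51864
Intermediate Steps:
12652/(-24461) + u(23)/(-7119) = 12652/(-24461) + 10/(-7119) = 12652*(-1/24461) + 10*(-1/7119) = -12652/24461 - 10/7119 = -90314198/174137859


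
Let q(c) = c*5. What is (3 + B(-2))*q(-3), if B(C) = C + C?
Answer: 15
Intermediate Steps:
B(C) = 2*C
q(c) = 5*c
(3 + B(-2))*q(-3) = (3 + 2*(-2))*(5*(-3)) = (3 - 4)*(-15) = -1*(-15) = 15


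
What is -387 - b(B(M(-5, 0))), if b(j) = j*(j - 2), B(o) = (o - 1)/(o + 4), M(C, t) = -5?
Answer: -411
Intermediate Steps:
B(o) = (-1 + o)/(4 + o)
b(j) = j*(-2 + j)
-387 - b(B(M(-5, 0))) = -387 - (-1 - 5)/(4 - 5)*(-2 + (-1 - 5)/(4 - 5)) = -387 - -6/(-1)*(-2 - 6/(-1)) = -387 - (-1*(-6))*(-2 - 1*(-6)) = -387 - 6*(-2 + 6) = -387 - 6*4 = -387 - 1*24 = -387 - 24 = -411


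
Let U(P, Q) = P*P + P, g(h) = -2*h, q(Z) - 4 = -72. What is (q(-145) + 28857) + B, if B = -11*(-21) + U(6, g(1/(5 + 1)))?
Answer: 29062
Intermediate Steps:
q(Z) = -68 (q(Z) = 4 - 72 = -68)
U(P, Q) = P + P**2 (U(P, Q) = P**2 + P = P + P**2)
B = 273 (B = -11*(-21) + 6*(1 + 6) = 231 + 6*7 = 231 + 42 = 273)
(q(-145) + 28857) + B = (-68 + 28857) + 273 = 28789 + 273 = 29062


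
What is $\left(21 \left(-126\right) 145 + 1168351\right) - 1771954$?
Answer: $-987273$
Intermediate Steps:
$\left(21 \left(-126\right) 145 + 1168351\right) - 1771954 = \left(\left(-2646\right) 145 + 1168351\right) - 1771954 = \left(-383670 + 1168351\right) - 1771954 = 784681 - 1771954 = -987273$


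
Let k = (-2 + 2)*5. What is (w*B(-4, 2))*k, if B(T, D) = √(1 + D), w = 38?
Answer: 0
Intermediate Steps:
k = 0 (k = 0*5 = 0)
(w*B(-4, 2))*k = (38*√(1 + 2))*0 = (38*√3)*0 = 0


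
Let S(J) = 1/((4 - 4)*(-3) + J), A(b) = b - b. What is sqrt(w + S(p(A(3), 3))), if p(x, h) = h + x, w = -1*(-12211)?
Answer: sqrt(109902)/3 ≈ 110.50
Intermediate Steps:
A(b) = 0
w = 12211
S(J) = 1/J (S(J) = 1/(0*(-3) + J) = 1/(0 + J) = 1/J)
sqrt(w + S(p(A(3), 3))) = sqrt(12211 + 1/(3 + 0)) = sqrt(12211 + 1/3) = sqrt(36634/3) = sqrt(109902)/3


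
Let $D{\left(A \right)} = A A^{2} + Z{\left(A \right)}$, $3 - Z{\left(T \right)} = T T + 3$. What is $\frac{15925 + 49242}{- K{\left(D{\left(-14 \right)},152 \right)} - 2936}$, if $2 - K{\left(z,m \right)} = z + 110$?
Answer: $- \frac{65167}{5768} \approx -11.298$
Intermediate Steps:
$Z{\left(T \right)} = - T^{2}$ ($Z{\left(T \right)} = 3 - \left(T T + 3\right) = 3 - \left(T^{2} + 3\right) = 3 - \left(3 + T^{2}\right) = - T^{2}$)
$D{\left(A \right)} = A^{3} - A^{2}$ ($D{\left(A \right)} = A A^{2} - A^{2} = A^{3} - A^{2}$)
$K{\left(z,m \right)} = -108 - z$ ($K{\left(z,m \right)} = 2 - \left(z + 110\right) = 2 - \left(110 + z\right) = -108 - z$)
$\frac{15925 + 49242}{- K{\left(D{\left(-14 \right)},152 \right)} - 2936} = \frac{15925 + 49242}{- (-108 - \left(-14\right)^{2} \left(-1 - 14\right)) - 2936} = \frac{65167}{- (-108 - 196 \left(-15\right)) - 2936} = \frac{65167}{- (-108 - -2940) - 2936} = \frac{65167}{- (-108 + 2940) - 2936} = \frac{65167}{\left(-1\right) 2832 - 2936} = \frac{65167}{-2832 - 2936} = \frac{65167}{-5768} = 65167 \left(- \frac{1}{5768}\right) = - \frac{65167}{5768}$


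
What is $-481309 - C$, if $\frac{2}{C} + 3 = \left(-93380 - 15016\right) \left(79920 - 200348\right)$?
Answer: $- \frac{6282966045551867}{13053913485} \approx -4.8131 \cdot 10^{5}$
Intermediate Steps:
$C = \frac{2}{13053913485}$ ($C = \frac{2}{-3 + \left(-93380 - 15016\right) \left(79920 - 200348\right)} = \frac{2}{-3 - -13053913488} = \frac{2}{-3 + 13053913488} = \frac{2}{13053913485} \approx 1.5321 \cdot 10^{-10}$)
$-481309 - C = -481309 - \frac{2}{13053913485} = - \frac{6282966045551867}{13053913485}$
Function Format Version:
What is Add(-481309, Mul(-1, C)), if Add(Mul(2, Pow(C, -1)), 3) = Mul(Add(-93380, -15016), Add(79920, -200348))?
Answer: Rational(-6282966045551867, 13053913485) ≈ -4.8131e+5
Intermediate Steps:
C = Rational(2, 13053913485) (C = Mul(2, Pow(Add(-3, Mul(Add(-93380, -15016), Add(79920, -200348))), -1)) = Mul(2, Pow(Add(-3, Mul(-108396, -120428)), -1)) = Mul(2, Pow(Add(-3, 13053913488), -1)) = Mul(2, Pow(13053913485, -1)) = Mul(2, Rational(1, 13053913485)) = Rational(2, 13053913485) ≈ 1.5321e-10)
Add(-481309, Mul(-1, C)) = Add(-481309, Mul(-1, Rational(2, 13053913485))) = Add(-481309, Rational(-2, 13053913485)) = Rational(-6282966045551867, 13053913485)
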